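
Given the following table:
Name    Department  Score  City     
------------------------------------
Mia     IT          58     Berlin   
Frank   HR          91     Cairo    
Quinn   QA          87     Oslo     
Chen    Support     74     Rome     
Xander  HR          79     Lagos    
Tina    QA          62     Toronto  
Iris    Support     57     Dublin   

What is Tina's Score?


Row 6: Tina
Score = 62

ANSWER: 62


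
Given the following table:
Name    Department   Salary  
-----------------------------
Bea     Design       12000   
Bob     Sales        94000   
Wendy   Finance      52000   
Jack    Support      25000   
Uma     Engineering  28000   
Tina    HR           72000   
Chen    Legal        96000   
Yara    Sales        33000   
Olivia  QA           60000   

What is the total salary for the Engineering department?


Engineering department members:
  Uma: 28000
Total = 28000 = 28000

ANSWER: 28000


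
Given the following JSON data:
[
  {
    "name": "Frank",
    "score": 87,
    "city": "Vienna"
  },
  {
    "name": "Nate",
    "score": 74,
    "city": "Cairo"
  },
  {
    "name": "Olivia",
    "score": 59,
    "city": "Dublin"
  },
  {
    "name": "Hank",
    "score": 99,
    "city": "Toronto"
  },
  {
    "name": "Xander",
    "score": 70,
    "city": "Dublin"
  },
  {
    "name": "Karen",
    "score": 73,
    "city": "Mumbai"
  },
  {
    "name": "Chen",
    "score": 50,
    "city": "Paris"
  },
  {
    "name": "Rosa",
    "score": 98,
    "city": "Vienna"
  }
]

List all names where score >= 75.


Filtering records where score >= 75:
  Frank (score=87) -> YES
  Nate (score=74) -> no
  Olivia (score=59) -> no
  Hank (score=99) -> YES
  Xander (score=70) -> no
  Karen (score=73) -> no
  Chen (score=50) -> no
  Rosa (score=98) -> YES


ANSWER: Frank, Hank, Rosa


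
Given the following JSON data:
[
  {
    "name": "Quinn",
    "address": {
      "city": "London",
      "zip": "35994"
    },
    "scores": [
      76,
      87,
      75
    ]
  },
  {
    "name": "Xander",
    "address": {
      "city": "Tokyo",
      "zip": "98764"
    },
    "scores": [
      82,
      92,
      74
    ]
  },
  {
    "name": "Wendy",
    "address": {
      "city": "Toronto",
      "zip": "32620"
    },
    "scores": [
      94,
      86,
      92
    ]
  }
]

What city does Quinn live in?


Path: records[0].address.city
Value: London

ANSWER: London


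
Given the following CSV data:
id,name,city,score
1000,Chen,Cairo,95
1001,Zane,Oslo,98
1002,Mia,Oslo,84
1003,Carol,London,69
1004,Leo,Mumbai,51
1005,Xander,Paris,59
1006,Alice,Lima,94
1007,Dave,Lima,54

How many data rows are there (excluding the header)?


Counting rows (excluding header):
Header: id,name,city,score
Data rows: 8

ANSWER: 8


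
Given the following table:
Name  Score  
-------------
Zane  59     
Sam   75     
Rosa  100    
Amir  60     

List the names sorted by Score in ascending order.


Sorting by Score (ascending):
  Zane: 59
  Amir: 60
  Sam: 75
  Rosa: 100


ANSWER: Zane, Amir, Sam, Rosa


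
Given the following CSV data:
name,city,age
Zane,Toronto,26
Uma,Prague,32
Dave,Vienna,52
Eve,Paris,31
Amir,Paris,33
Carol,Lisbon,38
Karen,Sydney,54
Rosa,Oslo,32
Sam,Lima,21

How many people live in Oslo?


Scanning city column for 'Oslo':
  Row 8: Rosa -> MATCH
Total matches: 1

ANSWER: 1


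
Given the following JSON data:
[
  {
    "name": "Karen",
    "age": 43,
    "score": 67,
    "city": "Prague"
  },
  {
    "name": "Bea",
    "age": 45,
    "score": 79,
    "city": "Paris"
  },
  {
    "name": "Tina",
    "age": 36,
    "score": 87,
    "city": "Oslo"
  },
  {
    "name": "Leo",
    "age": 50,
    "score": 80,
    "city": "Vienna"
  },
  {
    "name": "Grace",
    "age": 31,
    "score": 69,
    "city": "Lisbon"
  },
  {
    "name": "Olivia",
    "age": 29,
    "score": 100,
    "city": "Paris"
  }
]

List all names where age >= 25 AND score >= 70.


Checking both conditions:
  Karen (age=43, score=67) -> no
  Bea (age=45, score=79) -> YES
  Tina (age=36, score=87) -> YES
  Leo (age=50, score=80) -> YES
  Grace (age=31, score=69) -> no
  Olivia (age=29, score=100) -> YES


ANSWER: Bea, Tina, Leo, Olivia


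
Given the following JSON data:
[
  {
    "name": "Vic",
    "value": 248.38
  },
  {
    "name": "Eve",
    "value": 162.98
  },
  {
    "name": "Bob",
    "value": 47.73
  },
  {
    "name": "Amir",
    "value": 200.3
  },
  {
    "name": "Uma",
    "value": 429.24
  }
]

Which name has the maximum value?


Comparing values:
  Vic: 248.38
  Eve: 162.98
  Bob: 47.73
  Amir: 200.3
  Uma: 429.24
Maximum: Uma (429.24)

ANSWER: Uma


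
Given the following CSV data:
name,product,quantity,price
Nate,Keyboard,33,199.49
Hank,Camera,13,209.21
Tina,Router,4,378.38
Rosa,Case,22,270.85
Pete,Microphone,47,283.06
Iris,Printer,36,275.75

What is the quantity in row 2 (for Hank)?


Row 2: Hank
Column 'quantity' = 13

ANSWER: 13


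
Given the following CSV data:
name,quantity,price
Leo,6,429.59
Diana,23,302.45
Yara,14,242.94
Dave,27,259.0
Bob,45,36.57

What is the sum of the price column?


Values in 'price' column:
  Row 1: 429.59
  Row 2: 302.45
  Row 3: 242.94
  Row 4: 259.0
  Row 5: 36.57
Sum = 429.59 + 302.45 + 242.94 + 259.0 + 36.57 = 1270.55

ANSWER: 1270.55


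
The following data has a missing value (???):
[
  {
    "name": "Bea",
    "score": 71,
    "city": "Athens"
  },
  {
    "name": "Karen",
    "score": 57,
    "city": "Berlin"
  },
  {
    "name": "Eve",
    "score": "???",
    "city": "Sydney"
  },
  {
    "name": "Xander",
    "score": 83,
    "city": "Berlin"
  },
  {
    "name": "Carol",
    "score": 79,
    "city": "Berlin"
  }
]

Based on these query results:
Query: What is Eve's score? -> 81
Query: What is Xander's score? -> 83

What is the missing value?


The missing value is Eve's score
From query: Eve's score = 81

ANSWER: 81


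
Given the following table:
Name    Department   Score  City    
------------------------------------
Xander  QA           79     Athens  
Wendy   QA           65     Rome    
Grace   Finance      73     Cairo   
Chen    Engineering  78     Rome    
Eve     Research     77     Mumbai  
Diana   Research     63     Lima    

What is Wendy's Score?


Row 2: Wendy
Score = 65

ANSWER: 65


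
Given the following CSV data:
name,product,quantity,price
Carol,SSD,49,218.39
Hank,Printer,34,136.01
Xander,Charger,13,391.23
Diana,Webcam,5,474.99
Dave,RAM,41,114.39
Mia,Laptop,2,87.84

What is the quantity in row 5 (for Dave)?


Row 5: Dave
Column 'quantity' = 41

ANSWER: 41


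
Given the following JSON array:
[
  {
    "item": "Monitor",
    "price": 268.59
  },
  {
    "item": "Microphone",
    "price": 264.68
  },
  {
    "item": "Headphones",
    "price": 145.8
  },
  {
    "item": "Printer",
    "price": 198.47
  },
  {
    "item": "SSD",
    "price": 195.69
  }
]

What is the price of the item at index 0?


Array index 0 -> Monitor
price = 268.59

ANSWER: 268.59


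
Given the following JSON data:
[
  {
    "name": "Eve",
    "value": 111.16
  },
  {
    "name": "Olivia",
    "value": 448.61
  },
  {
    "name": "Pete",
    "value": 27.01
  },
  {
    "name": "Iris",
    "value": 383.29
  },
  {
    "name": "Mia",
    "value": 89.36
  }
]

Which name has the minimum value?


Comparing values:
  Eve: 111.16
  Olivia: 448.61
  Pete: 27.01
  Iris: 383.29
  Mia: 89.36
Minimum: Pete (27.01)

ANSWER: Pete


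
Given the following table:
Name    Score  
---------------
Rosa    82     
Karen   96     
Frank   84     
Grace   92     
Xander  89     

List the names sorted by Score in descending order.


Sorting by Score (descending):
  Karen: 96
  Grace: 92
  Xander: 89
  Frank: 84
  Rosa: 82


ANSWER: Karen, Grace, Xander, Frank, Rosa


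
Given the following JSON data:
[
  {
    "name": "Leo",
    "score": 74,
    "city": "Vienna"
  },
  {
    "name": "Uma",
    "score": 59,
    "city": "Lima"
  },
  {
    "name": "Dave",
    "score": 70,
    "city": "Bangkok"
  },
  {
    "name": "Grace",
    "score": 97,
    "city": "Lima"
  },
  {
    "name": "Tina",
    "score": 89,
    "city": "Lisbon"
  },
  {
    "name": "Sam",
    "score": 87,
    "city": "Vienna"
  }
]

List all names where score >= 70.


Filtering records where score >= 70:
  Leo (score=74) -> YES
  Uma (score=59) -> no
  Dave (score=70) -> YES
  Grace (score=97) -> YES
  Tina (score=89) -> YES
  Sam (score=87) -> YES


ANSWER: Leo, Dave, Grace, Tina, Sam


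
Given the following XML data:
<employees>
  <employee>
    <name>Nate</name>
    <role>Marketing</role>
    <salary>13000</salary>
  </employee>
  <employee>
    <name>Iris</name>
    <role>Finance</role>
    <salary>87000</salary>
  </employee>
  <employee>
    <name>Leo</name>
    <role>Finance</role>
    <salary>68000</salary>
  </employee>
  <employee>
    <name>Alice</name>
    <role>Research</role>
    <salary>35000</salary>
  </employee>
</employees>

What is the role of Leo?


Searching for <employee> with <name>Leo</name>
Found at position 3
<role>Finance</role>

ANSWER: Finance


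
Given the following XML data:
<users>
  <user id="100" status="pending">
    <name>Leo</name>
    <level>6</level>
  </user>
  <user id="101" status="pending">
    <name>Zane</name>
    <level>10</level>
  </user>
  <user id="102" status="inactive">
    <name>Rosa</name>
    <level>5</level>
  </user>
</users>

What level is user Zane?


Finding user: Zane
<level>10</level>

ANSWER: 10


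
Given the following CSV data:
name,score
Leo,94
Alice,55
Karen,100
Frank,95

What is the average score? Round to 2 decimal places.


Scores: 94, 55, 100, 95
Sum = 344
Count = 4
Average = 344 / 4 = 86.00

ANSWER: 86.00


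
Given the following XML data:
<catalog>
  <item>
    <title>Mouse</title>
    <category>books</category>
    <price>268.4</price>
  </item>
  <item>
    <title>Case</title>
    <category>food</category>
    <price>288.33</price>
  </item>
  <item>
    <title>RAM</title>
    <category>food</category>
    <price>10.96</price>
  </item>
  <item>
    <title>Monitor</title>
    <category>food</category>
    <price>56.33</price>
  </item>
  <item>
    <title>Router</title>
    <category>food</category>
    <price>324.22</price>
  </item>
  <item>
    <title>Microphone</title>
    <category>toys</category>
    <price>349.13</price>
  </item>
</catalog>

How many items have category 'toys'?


Scanning <item> elements for <category>toys</category>:
  Item 6: Microphone -> MATCH
Count: 1

ANSWER: 1


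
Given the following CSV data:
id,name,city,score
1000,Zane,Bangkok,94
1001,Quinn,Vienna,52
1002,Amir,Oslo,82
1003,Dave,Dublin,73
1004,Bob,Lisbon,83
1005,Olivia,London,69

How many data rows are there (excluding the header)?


Counting rows (excluding header):
Header: id,name,city,score
Data rows: 6

ANSWER: 6


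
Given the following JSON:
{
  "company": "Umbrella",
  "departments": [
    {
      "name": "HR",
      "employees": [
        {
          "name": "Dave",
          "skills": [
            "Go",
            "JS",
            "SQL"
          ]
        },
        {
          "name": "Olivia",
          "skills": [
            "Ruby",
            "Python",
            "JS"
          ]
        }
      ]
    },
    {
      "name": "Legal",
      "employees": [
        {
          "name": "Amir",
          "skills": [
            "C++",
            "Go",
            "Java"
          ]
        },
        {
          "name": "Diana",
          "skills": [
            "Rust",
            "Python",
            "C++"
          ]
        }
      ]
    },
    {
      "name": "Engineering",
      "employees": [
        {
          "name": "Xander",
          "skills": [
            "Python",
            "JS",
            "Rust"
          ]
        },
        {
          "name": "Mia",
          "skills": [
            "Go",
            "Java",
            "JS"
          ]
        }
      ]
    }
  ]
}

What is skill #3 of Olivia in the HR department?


Path: departments[0].employees[1].skills[2]
Value: JS

ANSWER: JS


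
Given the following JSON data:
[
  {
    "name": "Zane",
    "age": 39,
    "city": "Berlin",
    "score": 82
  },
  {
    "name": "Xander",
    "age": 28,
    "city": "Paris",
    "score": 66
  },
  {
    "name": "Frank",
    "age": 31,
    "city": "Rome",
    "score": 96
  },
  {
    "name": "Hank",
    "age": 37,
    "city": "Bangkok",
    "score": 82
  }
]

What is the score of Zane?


Looking up record where name = Zane
Record index: 0
Field 'score' = 82

ANSWER: 82


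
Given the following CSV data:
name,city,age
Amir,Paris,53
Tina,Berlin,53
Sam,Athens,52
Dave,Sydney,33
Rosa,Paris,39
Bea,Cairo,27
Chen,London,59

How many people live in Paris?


Scanning city column for 'Paris':
  Row 1: Amir -> MATCH
  Row 5: Rosa -> MATCH
Total matches: 2

ANSWER: 2


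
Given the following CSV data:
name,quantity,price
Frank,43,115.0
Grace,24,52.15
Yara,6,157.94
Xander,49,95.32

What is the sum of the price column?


Values in 'price' column:
  Row 1: 115.0
  Row 2: 52.15
  Row 3: 157.94
  Row 4: 95.32
Sum = 115.0 + 52.15 + 157.94 + 95.32 = 420.41

ANSWER: 420.41


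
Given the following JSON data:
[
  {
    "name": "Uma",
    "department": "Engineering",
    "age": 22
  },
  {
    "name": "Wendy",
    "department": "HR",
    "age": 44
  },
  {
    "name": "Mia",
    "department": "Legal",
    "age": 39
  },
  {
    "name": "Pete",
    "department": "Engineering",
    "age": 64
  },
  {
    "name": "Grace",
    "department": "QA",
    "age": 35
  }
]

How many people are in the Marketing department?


Scanning records for department = Marketing
  No matches found
Count: 0

ANSWER: 0


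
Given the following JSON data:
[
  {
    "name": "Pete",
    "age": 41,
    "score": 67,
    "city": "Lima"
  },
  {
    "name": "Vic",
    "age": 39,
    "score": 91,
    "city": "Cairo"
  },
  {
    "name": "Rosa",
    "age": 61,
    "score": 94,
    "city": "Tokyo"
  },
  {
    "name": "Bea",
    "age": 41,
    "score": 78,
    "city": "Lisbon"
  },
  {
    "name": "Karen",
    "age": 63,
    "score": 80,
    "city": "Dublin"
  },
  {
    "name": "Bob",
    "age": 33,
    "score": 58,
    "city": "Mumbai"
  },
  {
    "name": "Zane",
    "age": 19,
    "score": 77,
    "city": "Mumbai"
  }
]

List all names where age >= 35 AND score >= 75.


Checking both conditions:
  Pete (age=41, score=67) -> no
  Vic (age=39, score=91) -> YES
  Rosa (age=61, score=94) -> YES
  Bea (age=41, score=78) -> YES
  Karen (age=63, score=80) -> YES
  Bob (age=33, score=58) -> no
  Zane (age=19, score=77) -> no


ANSWER: Vic, Rosa, Bea, Karen


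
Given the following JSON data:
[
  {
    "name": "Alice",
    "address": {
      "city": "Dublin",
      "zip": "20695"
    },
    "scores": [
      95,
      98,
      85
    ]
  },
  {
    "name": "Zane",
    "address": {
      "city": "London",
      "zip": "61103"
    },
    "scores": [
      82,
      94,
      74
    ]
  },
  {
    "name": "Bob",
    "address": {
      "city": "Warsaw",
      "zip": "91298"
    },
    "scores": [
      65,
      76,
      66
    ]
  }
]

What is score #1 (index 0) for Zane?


Path: records[1].scores[0]
Value: 82

ANSWER: 82


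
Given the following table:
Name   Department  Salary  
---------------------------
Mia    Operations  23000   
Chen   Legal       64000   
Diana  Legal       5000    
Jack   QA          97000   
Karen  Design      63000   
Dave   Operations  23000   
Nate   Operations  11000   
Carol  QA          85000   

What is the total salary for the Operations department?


Operations department members:
  Mia: 23000
  Dave: 23000
  Nate: 11000
Total = 23000 + 23000 + 11000 = 57000

ANSWER: 57000


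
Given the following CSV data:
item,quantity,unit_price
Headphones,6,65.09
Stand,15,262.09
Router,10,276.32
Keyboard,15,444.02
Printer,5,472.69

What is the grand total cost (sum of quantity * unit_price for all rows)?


Computing row totals:
  Headphones: 6 * 65.09 = 390.54
  Stand: 15 * 262.09 = 3931.35
  Router: 10 * 276.32 = 2763.2
  Keyboard: 15 * 444.02 = 6660.3
  Printer: 5 * 472.69 = 2363.45
Grand total = 390.54 + 3931.35 + 2763.2 + 6660.3 + 2363.45 = 16108.84

ANSWER: 16108.84


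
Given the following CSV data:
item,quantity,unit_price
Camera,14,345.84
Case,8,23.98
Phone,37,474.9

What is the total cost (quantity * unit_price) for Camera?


Row: Camera
quantity = 14
unit_price = 345.84
total = 14 * 345.84 = 4841.76

ANSWER: 4841.76


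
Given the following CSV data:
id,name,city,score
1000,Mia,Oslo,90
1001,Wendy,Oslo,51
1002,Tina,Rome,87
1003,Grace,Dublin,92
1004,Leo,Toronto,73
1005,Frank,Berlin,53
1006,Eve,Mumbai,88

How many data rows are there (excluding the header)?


Counting rows (excluding header):
Header: id,name,city,score
Data rows: 7

ANSWER: 7


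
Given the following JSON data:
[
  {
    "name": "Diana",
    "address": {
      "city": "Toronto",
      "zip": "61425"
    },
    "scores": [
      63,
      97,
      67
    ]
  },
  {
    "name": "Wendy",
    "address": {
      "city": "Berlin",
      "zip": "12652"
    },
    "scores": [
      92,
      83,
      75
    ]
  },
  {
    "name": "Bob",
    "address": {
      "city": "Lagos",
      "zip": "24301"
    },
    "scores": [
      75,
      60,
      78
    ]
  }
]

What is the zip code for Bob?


Path: records[2].address.zip
Value: 24301

ANSWER: 24301


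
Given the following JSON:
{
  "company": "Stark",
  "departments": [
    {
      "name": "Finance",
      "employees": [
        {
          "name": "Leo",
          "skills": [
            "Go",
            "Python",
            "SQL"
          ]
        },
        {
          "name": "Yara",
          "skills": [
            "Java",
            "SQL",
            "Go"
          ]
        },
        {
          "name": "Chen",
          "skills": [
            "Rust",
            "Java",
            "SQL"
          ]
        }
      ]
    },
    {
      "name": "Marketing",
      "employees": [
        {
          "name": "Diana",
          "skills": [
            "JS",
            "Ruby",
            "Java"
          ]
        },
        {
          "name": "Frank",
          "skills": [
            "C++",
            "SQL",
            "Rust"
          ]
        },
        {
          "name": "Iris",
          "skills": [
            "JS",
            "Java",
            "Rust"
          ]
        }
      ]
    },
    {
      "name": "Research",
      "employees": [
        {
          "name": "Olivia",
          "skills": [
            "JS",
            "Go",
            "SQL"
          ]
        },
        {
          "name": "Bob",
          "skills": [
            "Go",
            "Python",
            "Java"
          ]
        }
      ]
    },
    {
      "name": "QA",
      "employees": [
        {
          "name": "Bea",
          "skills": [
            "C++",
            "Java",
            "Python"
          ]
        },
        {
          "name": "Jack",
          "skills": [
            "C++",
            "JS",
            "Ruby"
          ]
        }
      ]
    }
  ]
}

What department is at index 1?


Path: departments[1].name
Value: Marketing

ANSWER: Marketing


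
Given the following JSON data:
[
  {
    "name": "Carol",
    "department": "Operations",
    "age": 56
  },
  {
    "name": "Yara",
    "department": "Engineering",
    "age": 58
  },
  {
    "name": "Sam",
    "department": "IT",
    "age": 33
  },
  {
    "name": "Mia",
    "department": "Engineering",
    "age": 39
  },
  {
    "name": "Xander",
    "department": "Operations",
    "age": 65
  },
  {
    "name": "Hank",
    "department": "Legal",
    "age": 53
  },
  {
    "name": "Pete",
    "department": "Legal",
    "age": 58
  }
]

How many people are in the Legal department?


Scanning records for department = Legal
  Record 5: Hank
  Record 6: Pete
Count: 2

ANSWER: 2


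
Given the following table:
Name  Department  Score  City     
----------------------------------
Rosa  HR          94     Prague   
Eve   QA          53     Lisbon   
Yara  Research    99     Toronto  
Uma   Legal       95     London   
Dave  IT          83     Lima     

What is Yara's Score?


Row 3: Yara
Score = 99

ANSWER: 99


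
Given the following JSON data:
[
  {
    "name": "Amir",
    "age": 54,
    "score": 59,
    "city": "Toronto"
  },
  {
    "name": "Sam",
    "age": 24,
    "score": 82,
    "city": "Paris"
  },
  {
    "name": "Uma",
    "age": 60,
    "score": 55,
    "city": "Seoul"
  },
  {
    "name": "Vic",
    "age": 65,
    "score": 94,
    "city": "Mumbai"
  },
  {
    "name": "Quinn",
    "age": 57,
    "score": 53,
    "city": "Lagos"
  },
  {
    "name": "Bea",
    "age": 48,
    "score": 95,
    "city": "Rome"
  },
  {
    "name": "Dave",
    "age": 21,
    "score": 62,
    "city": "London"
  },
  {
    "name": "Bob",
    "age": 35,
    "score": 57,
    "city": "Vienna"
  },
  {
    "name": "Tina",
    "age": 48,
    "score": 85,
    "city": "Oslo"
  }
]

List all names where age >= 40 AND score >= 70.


Checking both conditions:
  Amir (age=54, score=59) -> no
  Sam (age=24, score=82) -> no
  Uma (age=60, score=55) -> no
  Vic (age=65, score=94) -> YES
  Quinn (age=57, score=53) -> no
  Bea (age=48, score=95) -> YES
  Dave (age=21, score=62) -> no
  Bob (age=35, score=57) -> no
  Tina (age=48, score=85) -> YES


ANSWER: Vic, Bea, Tina


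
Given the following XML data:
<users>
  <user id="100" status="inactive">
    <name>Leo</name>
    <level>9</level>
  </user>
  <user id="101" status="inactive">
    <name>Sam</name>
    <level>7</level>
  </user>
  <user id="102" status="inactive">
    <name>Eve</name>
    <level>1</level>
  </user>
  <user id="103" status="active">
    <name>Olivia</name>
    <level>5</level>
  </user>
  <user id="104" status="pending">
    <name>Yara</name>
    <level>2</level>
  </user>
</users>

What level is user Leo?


Finding user: Leo
<level>9</level>

ANSWER: 9


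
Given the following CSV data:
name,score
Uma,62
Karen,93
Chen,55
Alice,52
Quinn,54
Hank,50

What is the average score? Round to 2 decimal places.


Scores: 62, 93, 55, 52, 54, 50
Sum = 366
Count = 6
Average = 366 / 6 = 61.00

ANSWER: 61.00


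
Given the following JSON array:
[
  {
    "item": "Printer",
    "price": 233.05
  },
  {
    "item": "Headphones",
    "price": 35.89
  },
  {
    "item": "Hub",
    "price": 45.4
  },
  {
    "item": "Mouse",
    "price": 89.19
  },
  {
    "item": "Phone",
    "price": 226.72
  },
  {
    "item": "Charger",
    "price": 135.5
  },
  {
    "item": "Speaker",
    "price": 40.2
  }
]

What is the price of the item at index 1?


Array index 1 -> Headphones
price = 35.89

ANSWER: 35.89


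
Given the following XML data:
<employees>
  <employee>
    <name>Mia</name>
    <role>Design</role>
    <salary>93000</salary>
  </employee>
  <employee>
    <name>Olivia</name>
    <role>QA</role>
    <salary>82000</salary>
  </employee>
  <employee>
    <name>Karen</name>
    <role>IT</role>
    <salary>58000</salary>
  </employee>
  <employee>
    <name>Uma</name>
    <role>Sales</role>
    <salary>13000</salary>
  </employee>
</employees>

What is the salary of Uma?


Searching for <employee> with <name>Uma</name>
Found at position 4
<salary>13000</salary>

ANSWER: 13000


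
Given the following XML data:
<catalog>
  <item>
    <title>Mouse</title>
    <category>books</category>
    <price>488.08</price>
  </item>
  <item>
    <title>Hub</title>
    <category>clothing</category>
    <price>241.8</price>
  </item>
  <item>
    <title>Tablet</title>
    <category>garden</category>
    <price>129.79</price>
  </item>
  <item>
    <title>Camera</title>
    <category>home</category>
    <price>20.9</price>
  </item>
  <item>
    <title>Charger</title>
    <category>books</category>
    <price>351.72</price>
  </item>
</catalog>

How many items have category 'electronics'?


Scanning <item> elements for <category>electronics</category>:
Count: 0

ANSWER: 0


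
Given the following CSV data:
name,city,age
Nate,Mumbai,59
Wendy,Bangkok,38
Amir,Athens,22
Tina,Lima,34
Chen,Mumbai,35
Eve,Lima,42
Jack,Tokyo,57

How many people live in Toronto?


Scanning city column for 'Toronto':
Total matches: 0

ANSWER: 0


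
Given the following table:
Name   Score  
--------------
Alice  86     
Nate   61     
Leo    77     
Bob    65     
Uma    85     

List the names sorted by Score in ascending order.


Sorting by Score (ascending):
  Nate: 61
  Bob: 65
  Leo: 77
  Uma: 85
  Alice: 86


ANSWER: Nate, Bob, Leo, Uma, Alice


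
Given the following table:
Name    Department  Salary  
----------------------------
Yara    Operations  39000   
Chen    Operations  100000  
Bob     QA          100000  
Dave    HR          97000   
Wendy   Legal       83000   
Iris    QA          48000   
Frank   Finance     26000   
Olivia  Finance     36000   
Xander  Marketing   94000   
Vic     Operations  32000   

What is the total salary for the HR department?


HR department members:
  Dave: 97000
Total = 97000 = 97000

ANSWER: 97000


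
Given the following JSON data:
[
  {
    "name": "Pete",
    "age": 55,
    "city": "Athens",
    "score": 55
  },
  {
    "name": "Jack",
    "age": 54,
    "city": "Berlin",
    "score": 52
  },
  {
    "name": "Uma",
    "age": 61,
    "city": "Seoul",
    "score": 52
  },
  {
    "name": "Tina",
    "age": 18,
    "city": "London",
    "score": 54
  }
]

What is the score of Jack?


Looking up record where name = Jack
Record index: 1
Field 'score' = 52

ANSWER: 52


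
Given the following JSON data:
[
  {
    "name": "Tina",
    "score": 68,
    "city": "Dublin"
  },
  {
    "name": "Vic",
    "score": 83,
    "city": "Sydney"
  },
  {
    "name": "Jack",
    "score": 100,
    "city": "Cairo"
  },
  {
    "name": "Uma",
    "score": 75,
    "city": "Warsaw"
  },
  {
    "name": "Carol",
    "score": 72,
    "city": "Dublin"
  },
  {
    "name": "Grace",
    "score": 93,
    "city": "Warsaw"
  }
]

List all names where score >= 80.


Filtering records where score >= 80:
  Tina (score=68) -> no
  Vic (score=83) -> YES
  Jack (score=100) -> YES
  Uma (score=75) -> no
  Carol (score=72) -> no
  Grace (score=93) -> YES


ANSWER: Vic, Jack, Grace


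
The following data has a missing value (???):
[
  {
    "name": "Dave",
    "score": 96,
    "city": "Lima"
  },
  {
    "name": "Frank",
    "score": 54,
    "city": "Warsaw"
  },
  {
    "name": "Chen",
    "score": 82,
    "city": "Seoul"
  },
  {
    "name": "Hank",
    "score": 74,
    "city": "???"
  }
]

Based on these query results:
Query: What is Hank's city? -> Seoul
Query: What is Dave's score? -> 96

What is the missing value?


The missing value is Hank's city
From query: Hank's city = Seoul

ANSWER: Seoul


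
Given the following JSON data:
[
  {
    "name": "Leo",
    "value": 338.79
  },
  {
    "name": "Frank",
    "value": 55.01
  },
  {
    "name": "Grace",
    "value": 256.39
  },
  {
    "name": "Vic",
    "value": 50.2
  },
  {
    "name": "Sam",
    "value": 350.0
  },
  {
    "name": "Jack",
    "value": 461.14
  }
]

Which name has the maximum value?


Comparing values:
  Leo: 338.79
  Frank: 55.01
  Grace: 256.39
  Vic: 50.2
  Sam: 350.0
  Jack: 461.14
Maximum: Jack (461.14)

ANSWER: Jack


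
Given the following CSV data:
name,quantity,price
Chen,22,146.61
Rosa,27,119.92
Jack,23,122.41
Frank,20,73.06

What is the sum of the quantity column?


Values in 'quantity' column:
  Row 1: 22
  Row 2: 27
  Row 3: 23
  Row 4: 20
Sum = 22 + 27 + 23 + 20 = 92

ANSWER: 92


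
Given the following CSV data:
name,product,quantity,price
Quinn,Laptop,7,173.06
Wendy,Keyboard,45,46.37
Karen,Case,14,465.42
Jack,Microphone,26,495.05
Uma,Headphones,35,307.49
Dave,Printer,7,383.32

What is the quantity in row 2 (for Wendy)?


Row 2: Wendy
Column 'quantity' = 45

ANSWER: 45


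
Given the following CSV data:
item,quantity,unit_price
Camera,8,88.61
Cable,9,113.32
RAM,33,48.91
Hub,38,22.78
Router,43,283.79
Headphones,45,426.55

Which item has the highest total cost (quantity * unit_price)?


Computing row totals:
  Camera: 708.88
  Cable: 1019.88
  RAM: 1614.03
  Hub: 865.64
  Router: 12202.97
  Headphones: 19194.75
Maximum: Headphones (19194.75)

ANSWER: Headphones


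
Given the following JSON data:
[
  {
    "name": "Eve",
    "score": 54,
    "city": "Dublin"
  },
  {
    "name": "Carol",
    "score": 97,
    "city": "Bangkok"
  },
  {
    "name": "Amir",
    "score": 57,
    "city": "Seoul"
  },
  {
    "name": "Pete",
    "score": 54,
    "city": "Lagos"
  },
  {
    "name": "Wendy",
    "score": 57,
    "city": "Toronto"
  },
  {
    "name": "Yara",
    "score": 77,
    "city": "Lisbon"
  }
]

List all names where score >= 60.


Filtering records where score >= 60:
  Eve (score=54) -> no
  Carol (score=97) -> YES
  Amir (score=57) -> no
  Pete (score=54) -> no
  Wendy (score=57) -> no
  Yara (score=77) -> YES


ANSWER: Carol, Yara


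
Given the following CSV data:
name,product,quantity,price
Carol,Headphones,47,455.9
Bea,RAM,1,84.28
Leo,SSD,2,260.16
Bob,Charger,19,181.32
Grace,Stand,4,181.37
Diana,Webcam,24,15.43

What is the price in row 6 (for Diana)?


Row 6: Diana
Column 'price' = 15.43

ANSWER: 15.43


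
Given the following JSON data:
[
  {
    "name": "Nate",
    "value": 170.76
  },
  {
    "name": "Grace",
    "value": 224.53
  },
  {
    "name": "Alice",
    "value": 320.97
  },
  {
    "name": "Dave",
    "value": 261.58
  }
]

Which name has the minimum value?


Comparing values:
  Nate: 170.76
  Grace: 224.53
  Alice: 320.97
  Dave: 261.58
Minimum: Nate (170.76)

ANSWER: Nate


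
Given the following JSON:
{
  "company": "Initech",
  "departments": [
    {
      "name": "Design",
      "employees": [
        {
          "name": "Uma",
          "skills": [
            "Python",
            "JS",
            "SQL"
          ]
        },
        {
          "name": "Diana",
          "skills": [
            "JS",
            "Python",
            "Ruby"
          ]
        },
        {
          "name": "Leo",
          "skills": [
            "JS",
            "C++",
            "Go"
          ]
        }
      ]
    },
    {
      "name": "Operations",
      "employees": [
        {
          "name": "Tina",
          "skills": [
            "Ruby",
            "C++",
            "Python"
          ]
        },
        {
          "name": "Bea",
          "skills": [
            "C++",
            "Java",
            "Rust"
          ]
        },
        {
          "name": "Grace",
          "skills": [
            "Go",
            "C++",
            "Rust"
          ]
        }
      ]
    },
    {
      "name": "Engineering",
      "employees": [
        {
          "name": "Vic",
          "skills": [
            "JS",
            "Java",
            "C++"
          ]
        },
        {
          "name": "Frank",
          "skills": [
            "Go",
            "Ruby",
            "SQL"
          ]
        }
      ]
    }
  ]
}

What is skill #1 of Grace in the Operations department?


Path: departments[1].employees[2].skills[0]
Value: Go

ANSWER: Go


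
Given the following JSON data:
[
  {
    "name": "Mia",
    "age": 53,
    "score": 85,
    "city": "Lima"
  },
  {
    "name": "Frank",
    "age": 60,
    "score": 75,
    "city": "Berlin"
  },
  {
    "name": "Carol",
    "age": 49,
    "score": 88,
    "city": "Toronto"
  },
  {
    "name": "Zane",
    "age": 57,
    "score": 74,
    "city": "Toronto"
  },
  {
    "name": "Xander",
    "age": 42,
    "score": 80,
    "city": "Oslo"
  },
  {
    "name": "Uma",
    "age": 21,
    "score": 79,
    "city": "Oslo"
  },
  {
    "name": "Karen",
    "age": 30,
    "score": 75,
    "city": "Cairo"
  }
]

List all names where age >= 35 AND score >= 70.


Checking both conditions:
  Mia (age=53, score=85) -> YES
  Frank (age=60, score=75) -> YES
  Carol (age=49, score=88) -> YES
  Zane (age=57, score=74) -> YES
  Xander (age=42, score=80) -> YES
  Uma (age=21, score=79) -> no
  Karen (age=30, score=75) -> no


ANSWER: Mia, Frank, Carol, Zane, Xander


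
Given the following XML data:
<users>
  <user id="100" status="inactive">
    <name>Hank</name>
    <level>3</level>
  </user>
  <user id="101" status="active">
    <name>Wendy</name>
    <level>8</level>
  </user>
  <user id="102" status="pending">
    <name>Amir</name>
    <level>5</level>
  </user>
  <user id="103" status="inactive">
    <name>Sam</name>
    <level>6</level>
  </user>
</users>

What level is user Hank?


Finding user: Hank
<level>3</level>

ANSWER: 3


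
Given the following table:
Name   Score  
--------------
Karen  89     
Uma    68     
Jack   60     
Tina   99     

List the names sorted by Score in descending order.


Sorting by Score (descending):
  Tina: 99
  Karen: 89
  Uma: 68
  Jack: 60


ANSWER: Tina, Karen, Uma, Jack


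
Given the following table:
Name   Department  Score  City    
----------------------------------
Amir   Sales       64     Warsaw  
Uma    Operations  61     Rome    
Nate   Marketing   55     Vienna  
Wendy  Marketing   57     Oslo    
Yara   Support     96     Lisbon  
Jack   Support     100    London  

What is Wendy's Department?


Row 4: Wendy
Department = Marketing

ANSWER: Marketing


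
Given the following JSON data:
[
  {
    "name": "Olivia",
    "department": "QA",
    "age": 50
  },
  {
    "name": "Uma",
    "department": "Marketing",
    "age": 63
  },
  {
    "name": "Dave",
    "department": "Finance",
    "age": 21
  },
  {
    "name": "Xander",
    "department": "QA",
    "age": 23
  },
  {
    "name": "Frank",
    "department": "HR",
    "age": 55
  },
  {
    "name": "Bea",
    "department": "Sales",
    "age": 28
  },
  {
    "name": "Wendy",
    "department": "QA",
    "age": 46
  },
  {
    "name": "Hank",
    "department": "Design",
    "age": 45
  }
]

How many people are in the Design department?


Scanning records for department = Design
  Record 7: Hank
Count: 1

ANSWER: 1


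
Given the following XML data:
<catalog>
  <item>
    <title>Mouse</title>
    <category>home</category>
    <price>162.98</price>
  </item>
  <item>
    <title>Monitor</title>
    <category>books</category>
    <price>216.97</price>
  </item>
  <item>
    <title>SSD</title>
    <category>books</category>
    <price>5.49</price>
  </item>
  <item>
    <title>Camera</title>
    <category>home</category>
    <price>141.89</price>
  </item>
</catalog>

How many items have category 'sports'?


Scanning <item> elements for <category>sports</category>:
Count: 0

ANSWER: 0


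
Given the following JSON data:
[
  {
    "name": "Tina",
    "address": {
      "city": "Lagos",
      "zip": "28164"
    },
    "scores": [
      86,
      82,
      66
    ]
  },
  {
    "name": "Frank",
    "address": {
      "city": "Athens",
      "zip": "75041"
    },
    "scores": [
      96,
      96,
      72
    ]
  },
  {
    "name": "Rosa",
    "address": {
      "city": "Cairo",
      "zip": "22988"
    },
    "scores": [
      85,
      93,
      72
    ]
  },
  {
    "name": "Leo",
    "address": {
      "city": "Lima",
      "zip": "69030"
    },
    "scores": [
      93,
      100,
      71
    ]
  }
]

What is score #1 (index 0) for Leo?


Path: records[3].scores[0]
Value: 93

ANSWER: 93


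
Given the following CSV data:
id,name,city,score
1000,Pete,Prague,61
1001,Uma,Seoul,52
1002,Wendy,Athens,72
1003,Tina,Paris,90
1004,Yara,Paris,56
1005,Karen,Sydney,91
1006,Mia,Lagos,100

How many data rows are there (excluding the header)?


Counting rows (excluding header):
Header: id,name,city,score
Data rows: 7

ANSWER: 7


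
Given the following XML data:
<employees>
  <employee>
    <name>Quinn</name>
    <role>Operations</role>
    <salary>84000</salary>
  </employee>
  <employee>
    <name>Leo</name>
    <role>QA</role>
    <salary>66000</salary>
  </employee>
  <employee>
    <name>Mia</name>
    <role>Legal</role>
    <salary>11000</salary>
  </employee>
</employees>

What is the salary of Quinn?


Searching for <employee> with <name>Quinn</name>
Found at position 1
<salary>84000</salary>

ANSWER: 84000


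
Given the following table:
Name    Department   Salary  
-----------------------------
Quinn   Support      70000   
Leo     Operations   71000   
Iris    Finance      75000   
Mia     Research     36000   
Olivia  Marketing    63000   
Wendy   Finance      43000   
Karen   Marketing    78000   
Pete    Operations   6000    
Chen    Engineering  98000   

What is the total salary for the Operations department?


Operations department members:
  Leo: 71000
  Pete: 6000
Total = 71000 + 6000 = 77000

ANSWER: 77000


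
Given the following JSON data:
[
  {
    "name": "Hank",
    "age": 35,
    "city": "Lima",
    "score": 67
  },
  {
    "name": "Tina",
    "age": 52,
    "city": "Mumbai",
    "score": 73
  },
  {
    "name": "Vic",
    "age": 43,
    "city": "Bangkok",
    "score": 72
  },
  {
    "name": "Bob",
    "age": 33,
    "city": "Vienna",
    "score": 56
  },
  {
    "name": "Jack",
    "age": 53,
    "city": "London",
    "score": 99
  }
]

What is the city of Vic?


Looking up record where name = Vic
Record index: 2
Field 'city' = Bangkok

ANSWER: Bangkok


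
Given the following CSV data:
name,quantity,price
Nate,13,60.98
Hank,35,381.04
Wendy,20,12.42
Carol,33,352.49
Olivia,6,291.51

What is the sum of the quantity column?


Values in 'quantity' column:
  Row 1: 13
  Row 2: 35
  Row 3: 20
  Row 4: 33
  Row 5: 6
Sum = 13 + 35 + 20 + 33 + 6 = 107

ANSWER: 107


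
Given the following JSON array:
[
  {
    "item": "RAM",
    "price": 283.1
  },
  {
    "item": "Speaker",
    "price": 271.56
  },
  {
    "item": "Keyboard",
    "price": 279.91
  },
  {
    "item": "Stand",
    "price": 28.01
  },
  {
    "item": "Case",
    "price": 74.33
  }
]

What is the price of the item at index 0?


Array index 0 -> RAM
price = 283.1

ANSWER: 283.1


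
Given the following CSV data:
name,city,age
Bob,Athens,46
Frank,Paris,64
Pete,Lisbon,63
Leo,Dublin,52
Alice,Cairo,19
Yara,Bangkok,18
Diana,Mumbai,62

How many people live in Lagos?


Scanning city column for 'Lagos':
Total matches: 0

ANSWER: 0


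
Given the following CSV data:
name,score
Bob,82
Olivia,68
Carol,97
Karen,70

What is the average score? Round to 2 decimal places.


Scores: 82, 68, 97, 70
Sum = 317
Count = 4
Average = 317 / 4 = 79.25

ANSWER: 79.25


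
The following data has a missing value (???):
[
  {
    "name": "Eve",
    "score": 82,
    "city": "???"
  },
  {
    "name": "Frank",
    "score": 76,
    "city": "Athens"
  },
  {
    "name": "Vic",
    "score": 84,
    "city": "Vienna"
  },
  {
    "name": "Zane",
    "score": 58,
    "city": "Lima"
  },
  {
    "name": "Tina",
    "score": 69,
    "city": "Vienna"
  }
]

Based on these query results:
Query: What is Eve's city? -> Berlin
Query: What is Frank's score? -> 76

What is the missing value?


The missing value is Eve's city
From query: Eve's city = Berlin

ANSWER: Berlin


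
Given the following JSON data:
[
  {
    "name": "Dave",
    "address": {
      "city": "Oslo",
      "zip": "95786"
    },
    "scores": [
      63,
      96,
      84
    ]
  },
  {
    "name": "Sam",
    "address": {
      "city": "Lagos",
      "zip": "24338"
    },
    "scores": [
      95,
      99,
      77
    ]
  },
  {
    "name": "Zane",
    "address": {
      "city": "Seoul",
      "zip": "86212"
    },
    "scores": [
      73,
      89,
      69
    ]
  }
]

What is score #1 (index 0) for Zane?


Path: records[2].scores[0]
Value: 73

ANSWER: 73


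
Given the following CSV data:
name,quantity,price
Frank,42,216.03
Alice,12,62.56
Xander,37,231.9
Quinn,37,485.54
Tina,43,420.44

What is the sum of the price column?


Values in 'price' column:
  Row 1: 216.03
  Row 2: 62.56
  Row 3: 231.9
  Row 4: 485.54
  Row 5: 420.44
Sum = 216.03 + 62.56 + 231.9 + 485.54 + 420.44 = 1416.47

ANSWER: 1416.47


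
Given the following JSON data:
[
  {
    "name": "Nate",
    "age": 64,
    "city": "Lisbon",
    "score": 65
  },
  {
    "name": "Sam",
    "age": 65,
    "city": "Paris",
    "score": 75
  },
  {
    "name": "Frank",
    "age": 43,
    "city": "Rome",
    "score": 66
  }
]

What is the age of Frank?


Looking up record where name = Frank
Record index: 2
Field 'age' = 43

ANSWER: 43
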